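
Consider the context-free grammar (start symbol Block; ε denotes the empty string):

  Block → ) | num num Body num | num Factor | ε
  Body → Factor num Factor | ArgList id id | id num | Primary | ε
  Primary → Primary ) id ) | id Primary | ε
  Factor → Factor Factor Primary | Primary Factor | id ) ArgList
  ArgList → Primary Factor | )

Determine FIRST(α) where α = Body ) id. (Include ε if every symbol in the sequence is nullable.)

{ ), id }

Add FIRST(Body)\{ε} = { ), id }; Body is nullable, continue.
) is a terminal; add {)} and stop.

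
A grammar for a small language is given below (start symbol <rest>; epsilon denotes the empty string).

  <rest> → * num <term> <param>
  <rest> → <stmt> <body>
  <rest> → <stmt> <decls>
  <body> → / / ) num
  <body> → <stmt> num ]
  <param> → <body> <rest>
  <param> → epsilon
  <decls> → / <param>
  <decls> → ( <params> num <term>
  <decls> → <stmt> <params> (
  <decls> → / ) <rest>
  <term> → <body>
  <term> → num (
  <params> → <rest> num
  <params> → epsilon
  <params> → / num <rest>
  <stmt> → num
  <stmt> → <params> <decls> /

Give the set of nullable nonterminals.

Directly nullable (have an epsilon-production): <param>, <params>.
No other nonterminal has a production whose RHS symbols are all nullable.

{ <param>, <params> }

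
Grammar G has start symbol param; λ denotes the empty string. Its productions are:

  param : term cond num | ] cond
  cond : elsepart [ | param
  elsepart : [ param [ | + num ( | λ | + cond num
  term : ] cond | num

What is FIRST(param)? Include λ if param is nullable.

From param : term cond num: add FIRST(term) = { ], num }.
param : ] cond contributes {]}.
Union: FIRST(param) = { ], num }.

{ ], num }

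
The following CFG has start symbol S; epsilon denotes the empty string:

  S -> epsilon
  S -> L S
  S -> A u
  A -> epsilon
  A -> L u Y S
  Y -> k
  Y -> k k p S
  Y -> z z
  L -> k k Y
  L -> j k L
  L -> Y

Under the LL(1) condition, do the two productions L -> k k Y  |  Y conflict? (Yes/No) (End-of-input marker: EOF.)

FIRST(k k Y) = { k } and FIRST(Y) = { k, z }.
Both contain k, so the two alternatives are not disjoint — LL(1) conflict.

Yes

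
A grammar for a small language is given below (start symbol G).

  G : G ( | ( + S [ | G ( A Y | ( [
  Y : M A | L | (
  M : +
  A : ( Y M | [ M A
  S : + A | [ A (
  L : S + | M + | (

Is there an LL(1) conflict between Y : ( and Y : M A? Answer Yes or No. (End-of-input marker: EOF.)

FIRST(() = { ( } and FIRST(M A) = { + }.
The FIRST sets are disjoint and neither alternative is nullable — no conflict.

No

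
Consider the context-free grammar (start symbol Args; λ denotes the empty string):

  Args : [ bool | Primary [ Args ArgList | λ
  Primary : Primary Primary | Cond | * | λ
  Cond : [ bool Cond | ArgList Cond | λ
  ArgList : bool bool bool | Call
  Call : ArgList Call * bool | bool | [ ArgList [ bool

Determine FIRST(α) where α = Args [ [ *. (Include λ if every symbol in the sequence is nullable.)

{ *, [, bool }

Add FIRST(Args)\{λ} = { *, [, bool }; Args is nullable, continue.
[ is a terminal; add {[} and stop.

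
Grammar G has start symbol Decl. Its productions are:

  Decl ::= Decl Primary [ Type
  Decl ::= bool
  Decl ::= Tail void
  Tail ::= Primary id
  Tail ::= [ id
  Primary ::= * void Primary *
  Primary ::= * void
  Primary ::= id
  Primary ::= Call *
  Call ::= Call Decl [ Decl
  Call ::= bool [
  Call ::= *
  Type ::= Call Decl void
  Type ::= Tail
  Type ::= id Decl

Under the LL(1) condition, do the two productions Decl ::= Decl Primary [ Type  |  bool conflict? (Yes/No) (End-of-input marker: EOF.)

Yes

FIRST(Decl Primary [ Type) = { *, [, bool, id } and FIRST(bool) = { bool }.
Both contain bool, so the two alternatives are not disjoint — LL(1) conflict.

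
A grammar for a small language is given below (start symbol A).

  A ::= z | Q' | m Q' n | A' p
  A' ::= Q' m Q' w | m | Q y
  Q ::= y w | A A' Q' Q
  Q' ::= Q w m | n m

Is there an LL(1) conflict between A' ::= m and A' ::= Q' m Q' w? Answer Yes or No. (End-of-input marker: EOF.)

Yes

FIRST(m) = { m } and FIRST(Q' m Q' w) = { m, n, y, z }.
Both contain m, so the two alternatives are not disjoint — LL(1) conflict.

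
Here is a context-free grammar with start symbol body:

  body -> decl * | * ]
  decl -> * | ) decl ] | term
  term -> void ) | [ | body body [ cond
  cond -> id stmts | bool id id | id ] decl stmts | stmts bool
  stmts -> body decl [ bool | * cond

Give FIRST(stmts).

From stmts -> body decl [ bool: add FIRST(body) = { ), *, [, void }.
stmts -> * cond contributes {*}.
Union: FIRST(stmts) = { ), *, [, void }.

{ ), *, [, void }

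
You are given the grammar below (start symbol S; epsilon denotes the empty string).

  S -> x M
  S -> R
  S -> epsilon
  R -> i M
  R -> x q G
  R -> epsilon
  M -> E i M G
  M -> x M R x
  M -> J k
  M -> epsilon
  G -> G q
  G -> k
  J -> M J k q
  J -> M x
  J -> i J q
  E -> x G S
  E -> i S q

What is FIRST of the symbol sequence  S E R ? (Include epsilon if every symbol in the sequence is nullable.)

{ i, x }

Add FIRST(S)\{epsilon} = { i, x }; S is nullable, continue.
Add FIRST(E) = { i, x }; E is not nullable, stop.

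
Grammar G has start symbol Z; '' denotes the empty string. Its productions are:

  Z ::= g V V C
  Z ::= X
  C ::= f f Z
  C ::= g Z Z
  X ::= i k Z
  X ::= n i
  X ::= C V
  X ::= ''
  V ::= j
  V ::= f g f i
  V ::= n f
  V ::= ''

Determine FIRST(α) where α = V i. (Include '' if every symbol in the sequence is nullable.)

Add FIRST(V)\{''} = { f, j, n }; V is nullable, continue.
i is a terminal; add {i} and stop.

{ f, i, j, n }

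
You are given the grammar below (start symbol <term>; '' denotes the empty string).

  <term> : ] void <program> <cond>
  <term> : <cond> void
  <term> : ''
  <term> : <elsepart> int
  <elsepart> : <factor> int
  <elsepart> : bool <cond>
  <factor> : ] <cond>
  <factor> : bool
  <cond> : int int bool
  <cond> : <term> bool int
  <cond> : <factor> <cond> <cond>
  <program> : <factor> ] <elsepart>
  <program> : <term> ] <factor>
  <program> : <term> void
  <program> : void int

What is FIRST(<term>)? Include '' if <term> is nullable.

{ ], bool, int, '' }

<term> : ] void <program> <cond> contributes {]}.
From <term> : <cond> void: add FIRST(<cond>) = { ], bool, int }.
<term> : '' contributes ''.
From <term> : <elsepart> int: add FIRST(<elsepart>) = { ], bool }.
Union: FIRST(<term>) = { ], bool, int, '' }.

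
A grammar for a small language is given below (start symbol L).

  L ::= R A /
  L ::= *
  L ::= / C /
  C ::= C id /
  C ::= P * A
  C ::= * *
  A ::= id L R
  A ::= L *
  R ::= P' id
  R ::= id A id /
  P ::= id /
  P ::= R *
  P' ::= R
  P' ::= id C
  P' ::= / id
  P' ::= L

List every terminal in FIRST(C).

From C ::= C id /: add FIRST(C) = { *, /, id }.
From C ::= P * A: add FIRST(P) = { *, /, id }.
C ::= * * contributes {*}.
Union: FIRST(C) = { *, /, id }.

{ *, /, id }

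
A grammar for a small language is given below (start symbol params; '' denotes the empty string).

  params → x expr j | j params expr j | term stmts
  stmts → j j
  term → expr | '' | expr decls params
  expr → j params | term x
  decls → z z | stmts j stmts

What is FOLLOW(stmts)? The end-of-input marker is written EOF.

In params → term stmts: stmts is at the end, add FOLLOW(params) = { EOF, j, x, z }.
In decls → stmts j stmts: add FIRST(j stmts) = { j }.
In decls → stmts j stmts: stmts is at the end, add FOLLOW(decls) = { j, x }.
Union: FOLLOW(stmts) = { EOF, j, x, z }.

{ EOF, j, x, z }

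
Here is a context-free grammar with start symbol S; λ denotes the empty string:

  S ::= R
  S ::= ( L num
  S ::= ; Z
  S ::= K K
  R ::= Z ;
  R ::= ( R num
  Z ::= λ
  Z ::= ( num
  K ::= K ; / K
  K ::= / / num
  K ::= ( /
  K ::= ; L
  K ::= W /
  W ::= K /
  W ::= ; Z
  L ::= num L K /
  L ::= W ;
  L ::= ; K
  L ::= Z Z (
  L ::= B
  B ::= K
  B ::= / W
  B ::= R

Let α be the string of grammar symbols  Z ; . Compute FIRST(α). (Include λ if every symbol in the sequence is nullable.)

Add FIRST(Z)\{λ} = { ( }; Z is nullable, continue.
; is a terminal; add {;} and stop.

{ (, ; }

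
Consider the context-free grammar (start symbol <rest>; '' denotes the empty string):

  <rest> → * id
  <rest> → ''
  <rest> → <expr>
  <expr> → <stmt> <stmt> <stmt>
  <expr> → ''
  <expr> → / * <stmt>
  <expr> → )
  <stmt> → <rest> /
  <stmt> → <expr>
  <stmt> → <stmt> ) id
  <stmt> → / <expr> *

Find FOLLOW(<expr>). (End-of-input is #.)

In <rest> → <expr>: <expr> is at the end, add FOLLOW(<rest>) = { #, / }.
In <stmt> → <expr>: <expr> is at the end, add FOLLOW(<stmt>) = { #, ), *, / }.
In <stmt> → / <expr> *: add FIRST(*) = { * }.
Union: FOLLOW(<expr>) = { #, ), *, / }.

{ #, ), *, / }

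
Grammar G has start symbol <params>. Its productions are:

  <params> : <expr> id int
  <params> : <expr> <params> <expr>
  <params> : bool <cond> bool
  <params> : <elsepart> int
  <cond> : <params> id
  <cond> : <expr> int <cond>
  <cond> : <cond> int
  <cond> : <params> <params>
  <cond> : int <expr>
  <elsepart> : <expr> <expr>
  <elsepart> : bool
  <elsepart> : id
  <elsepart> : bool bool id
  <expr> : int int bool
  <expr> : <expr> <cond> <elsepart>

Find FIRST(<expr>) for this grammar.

<expr> : int int bool contributes {int}.
From <expr> : <expr> <cond> <elsepart>: add FIRST(<expr>) = { int }.
Union: FIRST(<expr>) = { int }.

{ int }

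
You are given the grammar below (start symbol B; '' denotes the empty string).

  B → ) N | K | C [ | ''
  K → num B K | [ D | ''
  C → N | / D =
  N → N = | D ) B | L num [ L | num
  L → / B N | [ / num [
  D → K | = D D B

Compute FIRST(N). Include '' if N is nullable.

From N → N =: add FIRST(N) = { ), /, =, [, num }.
From N → D ) B: D nullable, take FIRST(D) ∪ {)} = { ), =, [, num }.
From N → L num [ L: add FIRST(L) = { /, [ }.
N → num contributes {num}.
Union: FIRST(N) = { ), /, =, [, num }.

{ ), /, =, [, num }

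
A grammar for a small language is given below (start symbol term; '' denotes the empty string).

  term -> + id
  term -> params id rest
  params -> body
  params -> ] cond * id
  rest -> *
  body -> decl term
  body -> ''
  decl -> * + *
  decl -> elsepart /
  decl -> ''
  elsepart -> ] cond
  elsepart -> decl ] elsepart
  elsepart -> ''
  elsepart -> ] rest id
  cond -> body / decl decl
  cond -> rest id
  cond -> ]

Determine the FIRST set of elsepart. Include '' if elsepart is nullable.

elsepart -> ] cond contributes {]}.
From elsepart -> decl ] elsepart: decl nullable, take FIRST(decl) ∪ {]} = { *, /, ] }.
elsepart -> '' contributes ''.
elsepart -> ] rest id contributes {]}.
Union: FIRST(elsepart) = { *, /, ], '' }.

{ *, /, ], '' }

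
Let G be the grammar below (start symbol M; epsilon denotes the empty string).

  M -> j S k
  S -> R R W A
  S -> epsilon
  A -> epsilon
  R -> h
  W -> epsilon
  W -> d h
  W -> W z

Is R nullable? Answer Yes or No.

Nullable nonterminals: A, S, W.
No production of R has an RHS whose symbols are all nullable, so R is not nullable.

No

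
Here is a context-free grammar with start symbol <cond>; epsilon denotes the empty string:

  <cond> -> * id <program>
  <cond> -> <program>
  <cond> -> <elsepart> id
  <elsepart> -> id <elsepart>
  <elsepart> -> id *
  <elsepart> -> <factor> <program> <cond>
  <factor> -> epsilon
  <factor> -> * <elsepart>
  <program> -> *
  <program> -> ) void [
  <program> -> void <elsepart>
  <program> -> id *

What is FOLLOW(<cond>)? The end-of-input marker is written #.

<cond> is the start symbol, so # ∈ FOLLOW(<cond>).
In <elsepart> -> <factor> <program> <cond>: <cond> is at the end, add FOLLOW(<elsepart>) = { #, ), *, id, void }.
Union: FOLLOW(<cond>) = { #, ), *, id, void }.

{ #, ), *, id, void }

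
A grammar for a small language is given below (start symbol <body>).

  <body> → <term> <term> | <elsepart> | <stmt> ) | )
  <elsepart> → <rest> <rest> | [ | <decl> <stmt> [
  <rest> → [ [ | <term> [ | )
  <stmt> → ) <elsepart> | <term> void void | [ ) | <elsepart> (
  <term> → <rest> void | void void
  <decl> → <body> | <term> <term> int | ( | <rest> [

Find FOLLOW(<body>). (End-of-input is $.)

{ $, (, ), [, void }

<body> is the start symbol, so $ ∈ FOLLOW(<body>).
In <decl> → <body>: <body> is at the end, add FOLLOW(<decl>) = { (, ), [, void }.
Union: FOLLOW(<body>) = { $, (, ), [, void }.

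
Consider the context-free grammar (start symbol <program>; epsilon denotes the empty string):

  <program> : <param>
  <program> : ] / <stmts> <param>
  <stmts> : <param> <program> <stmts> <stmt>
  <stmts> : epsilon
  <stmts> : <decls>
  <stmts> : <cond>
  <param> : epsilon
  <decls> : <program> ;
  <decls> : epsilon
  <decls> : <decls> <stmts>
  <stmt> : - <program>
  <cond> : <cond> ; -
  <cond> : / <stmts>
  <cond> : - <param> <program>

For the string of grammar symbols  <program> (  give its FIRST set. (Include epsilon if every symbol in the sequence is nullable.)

{ (, ] }

Add FIRST(<program>)\{epsilon} = { ] }; <program> is nullable, continue.
( is a terminal; add {(} and stop.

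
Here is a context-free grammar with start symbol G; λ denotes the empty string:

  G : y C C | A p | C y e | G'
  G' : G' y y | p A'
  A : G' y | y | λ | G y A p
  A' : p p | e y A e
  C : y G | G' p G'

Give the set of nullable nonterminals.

Directly nullable (have an λ-production): A.
No other nonterminal has a production whose RHS symbols are all nullable.

{ A }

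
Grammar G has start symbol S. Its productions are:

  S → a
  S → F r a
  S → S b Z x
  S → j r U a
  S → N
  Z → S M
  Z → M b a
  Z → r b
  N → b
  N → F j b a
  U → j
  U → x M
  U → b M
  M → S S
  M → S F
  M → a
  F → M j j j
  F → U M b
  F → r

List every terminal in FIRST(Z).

{ a, b, j, r, x }

From Z → S M: add FIRST(S) = { a, b, j, r, x }.
From Z → M b a: add FIRST(M) = { a, b, j, r, x }.
Z → r b contributes {r}.
Union: FIRST(Z) = { a, b, j, r, x }.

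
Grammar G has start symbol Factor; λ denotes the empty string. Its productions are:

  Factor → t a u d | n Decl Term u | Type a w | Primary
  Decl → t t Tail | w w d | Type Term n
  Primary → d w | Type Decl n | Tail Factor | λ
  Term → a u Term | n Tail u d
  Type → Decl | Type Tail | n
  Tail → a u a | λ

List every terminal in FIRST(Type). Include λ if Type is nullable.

{ n, t, w }

From Type → Decl: add FIRST(Decl) = { n, t, w }.
From Type → Type Tail: add FIRST(Type) = { n, t, w }.
Type → n contributes {n}.
Union: FIRST(Type) = { n, t, w }.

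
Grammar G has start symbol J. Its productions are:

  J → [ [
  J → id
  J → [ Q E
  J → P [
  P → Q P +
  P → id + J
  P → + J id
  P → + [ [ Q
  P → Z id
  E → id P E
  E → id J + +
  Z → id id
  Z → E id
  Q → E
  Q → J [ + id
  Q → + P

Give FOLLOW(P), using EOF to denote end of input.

In J → P [: add FIRST([) = { [ }.
In P → Q P +: add FIRST(+) = { + }.
In E → id P E: add FIRST(E) = { id }.
In Q → + P: P is at the end, add FOLLOW(Q) = { +, [, id }.
Union: FOLLOW(P) = { +, [, id }.

{ +, [, id }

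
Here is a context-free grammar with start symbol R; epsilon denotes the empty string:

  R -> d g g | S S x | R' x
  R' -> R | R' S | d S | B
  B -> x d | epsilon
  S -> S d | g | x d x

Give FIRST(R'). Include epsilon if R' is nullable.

From R' -> R: add FIRST(R) = { d, g, x }.
From R' -> R' S: R' nullable, take FIRST(R') ∪ FIRST(S) = { d, g, x }.
R' -> d S contributes {d}.
From R' -> B: add FIRST(B) = { x, epsilon } (including epsilon since B is nullable).
Union: FIRST(R') = { d, g, x, epsilon }.

{ d, g, x, epsilon }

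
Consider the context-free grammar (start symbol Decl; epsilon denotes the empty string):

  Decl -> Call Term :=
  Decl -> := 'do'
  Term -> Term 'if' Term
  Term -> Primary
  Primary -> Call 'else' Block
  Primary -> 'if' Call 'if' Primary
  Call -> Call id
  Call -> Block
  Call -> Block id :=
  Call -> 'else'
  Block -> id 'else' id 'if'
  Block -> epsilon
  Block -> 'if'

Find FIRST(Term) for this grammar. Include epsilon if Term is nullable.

{ 'else', 'if', id }

From Term -> Term 'if' Term: add FIRST(Term) = { 'else', 'if', id }.
From Term -> Primary: add FIRST(Primary) = { 'else', 'if', id }.
Union: FIRST(Term) = { 'else', 'if', id }.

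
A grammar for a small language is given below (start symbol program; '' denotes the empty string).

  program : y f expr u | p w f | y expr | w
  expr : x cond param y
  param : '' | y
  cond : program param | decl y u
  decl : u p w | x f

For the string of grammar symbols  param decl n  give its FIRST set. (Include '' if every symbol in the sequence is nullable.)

{ u, x, y }

Add FIRST(param)\{''} = { y }; param is nullable, continue.
Add FIRST(decl) = { u, x }; decl is not nullable, stop.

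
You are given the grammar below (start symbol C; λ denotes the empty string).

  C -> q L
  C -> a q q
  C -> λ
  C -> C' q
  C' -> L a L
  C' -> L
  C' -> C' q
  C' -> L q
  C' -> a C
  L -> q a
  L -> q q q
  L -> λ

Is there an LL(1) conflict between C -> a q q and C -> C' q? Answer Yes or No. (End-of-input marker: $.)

FIRST(a q q) = { a } and FIRST(C' q) = { a, q }.
Both contain a, so the two alternatives are not disjoint — LL(1) conflict.

Yes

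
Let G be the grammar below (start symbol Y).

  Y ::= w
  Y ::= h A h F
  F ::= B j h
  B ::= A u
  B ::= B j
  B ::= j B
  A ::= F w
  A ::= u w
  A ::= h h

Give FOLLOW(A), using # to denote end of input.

{ h, u }

In Y ::= h A h F: add FIRST(h F) = { h }.
In B ::= A u: add FIRST(u) = { u }.
Union: FOLLOW(A) = { h, u }.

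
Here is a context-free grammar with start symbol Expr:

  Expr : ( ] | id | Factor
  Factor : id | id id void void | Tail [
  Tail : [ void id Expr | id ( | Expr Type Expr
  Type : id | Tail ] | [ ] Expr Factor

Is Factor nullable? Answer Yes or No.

No nonterminal in this grammar is nullable.
No production of Factor has an RHS whose symbols are all nullable, so Factor is not nullable.

No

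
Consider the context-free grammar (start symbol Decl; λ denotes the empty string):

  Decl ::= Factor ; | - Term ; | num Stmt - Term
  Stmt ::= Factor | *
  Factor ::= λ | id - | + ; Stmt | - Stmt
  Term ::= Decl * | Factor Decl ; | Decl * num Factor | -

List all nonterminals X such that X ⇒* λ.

Directly nullable (have an λ-production): Factor.
Stmt ::= Factor with every symbol nullable, so Stmt is nullable.
No other nonterminal has a production whose RHS symbols are all nullable.

{ Factor, Stmt }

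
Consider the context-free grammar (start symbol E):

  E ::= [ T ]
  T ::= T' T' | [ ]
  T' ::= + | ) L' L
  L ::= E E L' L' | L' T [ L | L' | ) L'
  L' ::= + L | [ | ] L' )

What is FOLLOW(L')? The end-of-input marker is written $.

{ ), +, [, ] }

In T' ::= ) L' L: add FIRST(L) = { ), +, [, ] }.
In L ::= E E L' L': add FIRST(L') = { +, [, ] }.
In L ::= E E L' L': L' is at the end, add FOLLOW(L) = { ), +, [, ] }.
In L ::= L' T [ L: add FIRST(T [ L) = { ), +, [ }.
In L ::= L': L' is at the end, add FOLLOW(L) = { ), +, [, ] }.
In L ::= ) L': L' is at the end, add FOLLOW(L) = { ), +, [, ] }.
In L' ::= ] L' ): add FIRST()) = { ) }.
Union: FOLLOW(L') = { ), +, [, ] }.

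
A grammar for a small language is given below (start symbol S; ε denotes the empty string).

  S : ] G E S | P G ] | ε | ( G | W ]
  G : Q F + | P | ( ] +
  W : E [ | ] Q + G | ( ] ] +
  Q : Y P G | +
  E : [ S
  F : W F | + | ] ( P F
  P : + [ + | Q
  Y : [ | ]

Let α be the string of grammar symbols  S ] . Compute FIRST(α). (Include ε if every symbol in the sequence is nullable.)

{ (, +, [, ] }

Add FIRST(S)\{ε} = { (, +, [, ] }; S is nullable, continue.
] is a terminal; add {]} and stop.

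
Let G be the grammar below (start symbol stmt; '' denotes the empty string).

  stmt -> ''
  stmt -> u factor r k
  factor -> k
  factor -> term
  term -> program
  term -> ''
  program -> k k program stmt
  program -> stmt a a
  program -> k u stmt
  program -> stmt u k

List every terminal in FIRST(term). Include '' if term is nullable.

From term -> program: add FIRST(program) = { a, k, u }.
term -> '' contributes ''.
Union: FIRST(term) = { a, k, u, '' }.

{ a, k, u, '' }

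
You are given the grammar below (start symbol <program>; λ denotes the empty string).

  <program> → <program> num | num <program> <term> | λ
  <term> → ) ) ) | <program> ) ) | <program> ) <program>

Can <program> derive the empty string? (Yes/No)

<program> has an λ-production, so <program> ⇒ λ.

Yes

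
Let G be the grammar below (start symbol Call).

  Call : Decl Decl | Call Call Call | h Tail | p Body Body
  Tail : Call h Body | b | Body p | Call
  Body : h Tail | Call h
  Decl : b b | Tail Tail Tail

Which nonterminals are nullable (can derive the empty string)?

No nonterminal has an empty production or an RHS whose symbols are all nullable.

{ } (none)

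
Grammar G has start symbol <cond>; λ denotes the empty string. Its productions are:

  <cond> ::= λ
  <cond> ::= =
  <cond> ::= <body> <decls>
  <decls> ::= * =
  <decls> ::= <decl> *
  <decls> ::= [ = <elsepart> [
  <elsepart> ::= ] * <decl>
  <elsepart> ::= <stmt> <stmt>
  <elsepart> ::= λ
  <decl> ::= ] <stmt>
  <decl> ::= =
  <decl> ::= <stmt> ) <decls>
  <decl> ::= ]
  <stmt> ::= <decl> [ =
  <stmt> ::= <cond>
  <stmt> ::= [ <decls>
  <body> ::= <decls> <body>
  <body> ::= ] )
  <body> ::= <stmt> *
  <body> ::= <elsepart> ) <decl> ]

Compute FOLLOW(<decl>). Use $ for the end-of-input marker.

{ ), *, [, ] }

In <decls> ::= <decl> *: add FIRST(*) = { * }.
In <elsepart> ::= ] * <decl>: <decl> is at the end, add FOLLOW(<elsepart>) = { ), [ }.
In <stmt> ::= <decl> [ =: add FIRST([ =) = { [ }.
In <body> ::= <elsepart> ) <decl> ]: add FIRST(]) = { ] }.
Union: FOLLOW(<decl>) = { ), *, [, ] }.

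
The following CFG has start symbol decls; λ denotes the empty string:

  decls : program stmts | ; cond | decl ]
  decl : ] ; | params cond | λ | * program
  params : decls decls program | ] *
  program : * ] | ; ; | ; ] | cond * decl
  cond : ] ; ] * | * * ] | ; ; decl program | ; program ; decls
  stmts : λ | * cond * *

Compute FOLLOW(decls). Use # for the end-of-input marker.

{ #, *, ;, ] }

decls is the start symbol, so # ∈ FOLLOW(decls).
In params : decls decls program: add FIRST(decls program) = { *, ;, ] }.
In params : decls decls program: add FIRST(program) = { *, ;, ] }.
In cond : ; program ; decls: decls is at the end, add FOLLOW(cond) = { #, *, ;, ] }.
Union: FOLLOW(decls) = { #, *, ;, ] }.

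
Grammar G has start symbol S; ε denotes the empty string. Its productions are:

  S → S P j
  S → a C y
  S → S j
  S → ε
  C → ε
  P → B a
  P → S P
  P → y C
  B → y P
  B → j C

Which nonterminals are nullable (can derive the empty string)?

Directly nullable (have an ε-production): S, C.
No other nonterminal has a production whose RHS symbols are all nullable.

{ C, S }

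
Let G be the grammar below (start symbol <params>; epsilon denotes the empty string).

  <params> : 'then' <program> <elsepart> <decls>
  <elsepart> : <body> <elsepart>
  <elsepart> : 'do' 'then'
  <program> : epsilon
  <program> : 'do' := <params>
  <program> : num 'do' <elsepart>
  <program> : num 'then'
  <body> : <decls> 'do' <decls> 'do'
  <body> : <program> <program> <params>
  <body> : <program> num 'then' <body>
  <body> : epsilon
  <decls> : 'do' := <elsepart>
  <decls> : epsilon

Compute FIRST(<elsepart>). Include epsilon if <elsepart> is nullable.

From <elsepart> : <body> <elsepart>: <body> nullable, take FIRST(<body>) ∪ FIRST(<elsepart>) = { 'do', 'then', num }.
<elsepart> : 'do' 'then' contributes {'do'}.
Union: FIRST(<elsepart>) = { 'do', 'then', num }.

{ 'do', 'then', num }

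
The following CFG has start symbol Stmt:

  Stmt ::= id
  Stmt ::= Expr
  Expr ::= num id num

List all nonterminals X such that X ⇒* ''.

No nonterminal has an empty production or an RHS whose symbols are all nullable.

{ } (none)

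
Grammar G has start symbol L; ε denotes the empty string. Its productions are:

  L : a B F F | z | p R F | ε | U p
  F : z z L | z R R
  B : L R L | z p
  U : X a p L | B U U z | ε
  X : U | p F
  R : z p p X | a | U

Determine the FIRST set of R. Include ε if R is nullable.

R : z p p X contributes {z}.
R : a contributes {a}.
From R : U: add FIRST(U) = { a, p, z, ε } (including ε since U is nullable).
Union: FIRST(R) = { a, p, z, ε }.

{ a, p, z, ε }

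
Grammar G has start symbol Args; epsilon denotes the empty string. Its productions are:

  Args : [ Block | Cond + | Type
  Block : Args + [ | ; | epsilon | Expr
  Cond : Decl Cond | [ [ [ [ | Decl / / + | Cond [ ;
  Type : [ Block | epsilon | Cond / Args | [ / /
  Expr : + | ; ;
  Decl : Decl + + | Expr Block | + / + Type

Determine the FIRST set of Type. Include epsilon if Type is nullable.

{ +, ;, [, epsilon }

Type : [ Block contributes {[}.
Type : epsilon contributes epsilon.
From Type : Cond / Args: add FIRST(Cond) = { +, ;, [ }.
Type : [ / / contributes {[}.
Union: FIRST(Type) = { +, ;, [, epsilon }.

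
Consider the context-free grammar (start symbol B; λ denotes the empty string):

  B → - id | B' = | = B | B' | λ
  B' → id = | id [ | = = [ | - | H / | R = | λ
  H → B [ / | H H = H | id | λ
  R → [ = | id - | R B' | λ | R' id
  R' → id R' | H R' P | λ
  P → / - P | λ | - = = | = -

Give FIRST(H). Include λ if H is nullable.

{ -, /, =, [, id, λ }

From H → B [ /: B nullable, take FIRST(B) ∪ {[} = { -, /, =, [, id }.
From H → H H = H: H, H nullable, take FIRST(H) ∪ FIRST(H) ∪ {=} = { -, /, =, [, id }.
H → id contributes {id}.
H → λ contributes λ.
Union: FIRST(H) = { -, /, =, [, id, λ }.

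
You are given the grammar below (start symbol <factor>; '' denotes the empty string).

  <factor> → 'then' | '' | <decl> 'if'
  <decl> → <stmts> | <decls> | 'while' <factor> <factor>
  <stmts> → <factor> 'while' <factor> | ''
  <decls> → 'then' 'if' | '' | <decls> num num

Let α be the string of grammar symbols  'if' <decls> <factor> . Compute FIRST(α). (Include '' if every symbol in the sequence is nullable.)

'if' is a terminal; add {'if'} and stop.

{ 'if' }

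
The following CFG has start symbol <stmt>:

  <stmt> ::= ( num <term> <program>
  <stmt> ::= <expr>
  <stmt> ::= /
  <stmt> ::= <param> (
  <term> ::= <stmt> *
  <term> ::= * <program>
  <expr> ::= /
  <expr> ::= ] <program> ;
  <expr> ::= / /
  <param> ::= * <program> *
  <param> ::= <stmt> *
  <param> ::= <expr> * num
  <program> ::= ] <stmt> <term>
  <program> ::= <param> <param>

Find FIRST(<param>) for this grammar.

{ (, *, /, ] }

<param> ::= * <program> * contributes {*}.
From <param> ::= <stmt> *: add FIRST(<stmt>) = { (, *, /, ] }.
From <param> ::= <expr> * num: add FIRST(<expr>) = { /, ] }.
Union: FIRST(<param>) = { (, *, /, ] }.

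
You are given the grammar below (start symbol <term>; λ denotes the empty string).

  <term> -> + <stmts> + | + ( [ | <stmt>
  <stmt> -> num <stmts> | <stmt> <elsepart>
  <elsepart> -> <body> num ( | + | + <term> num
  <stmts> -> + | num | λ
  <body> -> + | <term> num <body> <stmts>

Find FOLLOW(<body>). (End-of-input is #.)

In <elsepart> -> <body> num (: add FIRST(num () = { num }.
In <body> -> <term> num <body> <stmts>: add FIRST(<stmts>)\{λ} = { +, num }.
  Since <stmts> is nullable, also add FOLLOW(<body>) = { +, num }.
Union: FOLLOW(<body>) = { +, num }.

{ +, num }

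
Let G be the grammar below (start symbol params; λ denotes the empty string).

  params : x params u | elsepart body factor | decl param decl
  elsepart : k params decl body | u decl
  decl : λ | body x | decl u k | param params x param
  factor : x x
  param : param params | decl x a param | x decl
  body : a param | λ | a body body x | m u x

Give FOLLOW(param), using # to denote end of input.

{ #, a, k, m, u, x }

In params : decl param decl: add FIRST(decl)\{λ} = { a, m, u, x }.
  Since decl is nullable, also add FOLLOW(params) = { #, a, k, m, u, x }.
In decl : param params x param: add FIRST(params x param) = { a, k, m, u, x }.
In decl : param params x param: param is at the end, add FOLLOW(decl) = { #, a, k, m, u, x }.
In param : param params: add FIRST(params) = { a, k, m, u, x }.
In param : decl x a param: param is at the end, add FOLLOW(param) = { #, a, k, m, u, x }.
In body : a param: param is at the end, add FOLLOW(body) = { a, m, x }.
Union: FOLLOW(param) = { #, a, k, m, u, x }.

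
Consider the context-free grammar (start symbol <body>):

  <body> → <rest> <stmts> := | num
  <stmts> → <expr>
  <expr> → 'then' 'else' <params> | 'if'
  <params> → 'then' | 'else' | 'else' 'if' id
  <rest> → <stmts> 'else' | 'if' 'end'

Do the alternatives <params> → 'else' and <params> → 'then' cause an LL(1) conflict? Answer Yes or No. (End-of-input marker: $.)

FIRST('else') = { 'else' } and FIRST('then') = { 'then' }.
The FIRST sets are disjoint and neither alternative is nullable — no conflict.

No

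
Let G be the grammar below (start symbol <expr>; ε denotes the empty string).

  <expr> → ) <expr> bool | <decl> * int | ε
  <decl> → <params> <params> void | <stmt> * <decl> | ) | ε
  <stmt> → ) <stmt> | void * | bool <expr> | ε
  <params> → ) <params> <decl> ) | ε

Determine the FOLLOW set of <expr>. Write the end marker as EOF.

<expr> is the start symbol, so EOF ∈ FOLLOW(<expr>).
In <expr> → ) <expr> bool: add FIRST(bool) = { bool }.
In <stmt> → bool <expr>: <expr> is at the end, add FOLLOW(<stmt>) = { * }.
Union: FOLLOW(<expr>) = { EOF, *, bool }.

{ EOF, *, bool }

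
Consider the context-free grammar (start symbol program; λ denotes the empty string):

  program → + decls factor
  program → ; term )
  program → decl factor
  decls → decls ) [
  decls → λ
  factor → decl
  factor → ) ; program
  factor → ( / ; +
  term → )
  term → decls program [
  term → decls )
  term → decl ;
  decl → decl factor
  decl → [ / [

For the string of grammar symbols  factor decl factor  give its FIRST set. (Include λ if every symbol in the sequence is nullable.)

Add FIRST(factor) = { (, ), [ }; factor is not nullable, stop.

{ (, ), [ }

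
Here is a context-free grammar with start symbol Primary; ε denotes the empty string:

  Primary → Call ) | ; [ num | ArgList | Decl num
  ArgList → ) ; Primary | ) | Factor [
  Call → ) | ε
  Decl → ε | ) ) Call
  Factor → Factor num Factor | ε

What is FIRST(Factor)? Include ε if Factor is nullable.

{ num, ε }

From Factor → Factor num Factor: Factor nullable, take FIRST(Factor) ∪ {num} = { num }.
Factor → ε contributes ε.
Union: FIRST(Factor) = { num, ε }.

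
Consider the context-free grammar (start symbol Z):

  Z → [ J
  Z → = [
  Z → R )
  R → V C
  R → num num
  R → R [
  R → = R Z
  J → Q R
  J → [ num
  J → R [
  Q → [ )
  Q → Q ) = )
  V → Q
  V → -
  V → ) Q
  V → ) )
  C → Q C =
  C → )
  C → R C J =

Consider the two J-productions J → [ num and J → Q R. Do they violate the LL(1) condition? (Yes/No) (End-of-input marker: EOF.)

FIRST([ num) = { [ } and FIRST(Q R) = { [ }.
Both contain [, so the two alternatives are not disjoint — LL(1) conflict.

Yes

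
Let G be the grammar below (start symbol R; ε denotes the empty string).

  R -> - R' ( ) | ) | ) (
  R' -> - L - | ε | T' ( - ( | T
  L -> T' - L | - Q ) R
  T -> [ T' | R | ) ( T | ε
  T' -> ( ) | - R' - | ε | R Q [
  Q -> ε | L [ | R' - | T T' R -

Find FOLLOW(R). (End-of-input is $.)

{ $, (, ), -, [ }

R is the start symbol, so $ ∈ FOLLOW(R).
In L -> - Q ) R: R is at the end, add FOLLOW(L) = { -, [ }.
In T -> R: R is at the end, add FOLLOW(T) = { (, ), - }.
In T' -> R Q [: add FIRST(Q [) = { (, ), -, [ }.
In Q -> T T' R -: add FIRST(-) = { - }.
Union: FOLLOW(R) = { $, (, ), -, [ }.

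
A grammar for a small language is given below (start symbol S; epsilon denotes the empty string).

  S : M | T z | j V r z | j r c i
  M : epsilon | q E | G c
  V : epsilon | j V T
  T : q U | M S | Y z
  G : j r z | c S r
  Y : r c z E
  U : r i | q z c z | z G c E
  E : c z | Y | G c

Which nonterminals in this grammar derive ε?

Directly nullable (have an epsilon-production): M, V.
S : M with every symbol nullable, so S is nullable.
T : M S with every symbol nullable, so T is nullable.
No other nonterminal has a production whose RHS symbols are all nullable.

{ M, S, T, V }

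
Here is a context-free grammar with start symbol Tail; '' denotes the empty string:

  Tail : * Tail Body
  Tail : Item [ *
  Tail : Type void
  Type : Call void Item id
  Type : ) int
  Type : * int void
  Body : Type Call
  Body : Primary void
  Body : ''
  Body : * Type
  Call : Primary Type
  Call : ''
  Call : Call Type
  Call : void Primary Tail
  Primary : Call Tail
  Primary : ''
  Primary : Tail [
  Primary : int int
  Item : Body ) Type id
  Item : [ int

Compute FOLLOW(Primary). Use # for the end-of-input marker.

{ ), *, [, int, void }

In Body : Primary void: add FIRST(void) = { void }.
In Call : Primary Type: add FIRST(Type) = { ), *, [, int, void }.
In Call : void Primary Tail: add FIRST(Tail) = { ), *, [, int, void }.
Union: FOLLOW(Primary) = { ), *, [, int, void }.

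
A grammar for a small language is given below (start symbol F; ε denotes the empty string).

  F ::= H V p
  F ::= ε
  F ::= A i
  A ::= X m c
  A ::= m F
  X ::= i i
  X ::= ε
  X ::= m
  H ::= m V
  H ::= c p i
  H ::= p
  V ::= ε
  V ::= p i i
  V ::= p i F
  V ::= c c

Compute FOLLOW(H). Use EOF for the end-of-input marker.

In F ::= H V p: add FIRST(V p) = { c, p }.
Union: FOLLOW(H) = { c, p }.

{ c, p }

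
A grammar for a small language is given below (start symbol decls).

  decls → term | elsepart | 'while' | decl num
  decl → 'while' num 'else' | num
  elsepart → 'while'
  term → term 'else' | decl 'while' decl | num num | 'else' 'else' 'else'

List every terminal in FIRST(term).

From term → term 'else': add FIRST(term) = { 'else', 'while', num }.
From term → decl 'while' decl: add FIRST(decl) = { 'while', num }.
term → num num contributes {num}.
term → 'else' 'else' 'else' contributes {'else'}.
Union: FIRST(term) = { 'else', 'while', num }.

{ 'else', 'while', num }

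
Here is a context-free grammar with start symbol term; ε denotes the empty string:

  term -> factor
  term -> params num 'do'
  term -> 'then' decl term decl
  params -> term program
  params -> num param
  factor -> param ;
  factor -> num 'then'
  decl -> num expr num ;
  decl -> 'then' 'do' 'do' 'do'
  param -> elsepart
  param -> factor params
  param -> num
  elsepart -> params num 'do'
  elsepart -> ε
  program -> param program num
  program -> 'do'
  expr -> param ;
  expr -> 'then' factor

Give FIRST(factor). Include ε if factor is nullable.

From factor -> param ;: param nullable, take FIRST(param) ∪ {;} = { 'then', ;, num }.
factor -> num 'then' contributes {num}.
Union: FIRST(factor) = { 'then', ;, num }.

{ 'then', ;, num }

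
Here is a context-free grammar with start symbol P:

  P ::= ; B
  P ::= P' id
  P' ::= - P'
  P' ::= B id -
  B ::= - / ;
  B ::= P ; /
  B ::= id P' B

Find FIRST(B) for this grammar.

{ -, ;, id }

B ::= - / ; contributes {-}.
From B ::= P ; /: add FIRST(P) = { -, ;, id }.
B ::= id P' B contributes {id}.
Union: FIRST(B) = { -, ;, id }.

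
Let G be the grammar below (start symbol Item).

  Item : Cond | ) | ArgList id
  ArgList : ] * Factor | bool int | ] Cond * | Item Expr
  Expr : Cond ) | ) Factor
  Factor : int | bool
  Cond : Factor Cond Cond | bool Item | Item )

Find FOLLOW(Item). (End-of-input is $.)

{ $, ), *, ], bool, int }

Item is the start symbol, so $ ∈ FOLLOW(Item).
In ArgList : Item Expr: add FIRST(Expr) = { ), ], bool, int }.
In Cond : bool Item: Item is at the end, add FOLLOW(Cond) = { $, ), *, ], bool, int }.
In Cond : Item ): add FIRST()) = { ) }.
Union: FOLLOW(Item) = { $, ), *, ], bool, int }.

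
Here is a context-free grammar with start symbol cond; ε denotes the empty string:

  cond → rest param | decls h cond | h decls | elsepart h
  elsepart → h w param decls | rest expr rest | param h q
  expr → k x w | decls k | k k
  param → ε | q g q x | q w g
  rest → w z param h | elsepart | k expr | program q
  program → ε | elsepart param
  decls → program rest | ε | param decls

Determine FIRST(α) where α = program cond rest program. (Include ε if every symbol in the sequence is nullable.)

Add FIRST(program)\{ε} = { h, k, q, w }; program is nullable, continue.
Add FIRST(cond) = { h, k, q, w }; cond is not nullable, stop.

{ h, k, q, w }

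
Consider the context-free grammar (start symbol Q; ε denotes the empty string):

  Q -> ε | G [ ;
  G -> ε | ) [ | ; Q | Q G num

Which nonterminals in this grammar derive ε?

{ G, Q }

Directly nullable (have an ε-production): Q, G.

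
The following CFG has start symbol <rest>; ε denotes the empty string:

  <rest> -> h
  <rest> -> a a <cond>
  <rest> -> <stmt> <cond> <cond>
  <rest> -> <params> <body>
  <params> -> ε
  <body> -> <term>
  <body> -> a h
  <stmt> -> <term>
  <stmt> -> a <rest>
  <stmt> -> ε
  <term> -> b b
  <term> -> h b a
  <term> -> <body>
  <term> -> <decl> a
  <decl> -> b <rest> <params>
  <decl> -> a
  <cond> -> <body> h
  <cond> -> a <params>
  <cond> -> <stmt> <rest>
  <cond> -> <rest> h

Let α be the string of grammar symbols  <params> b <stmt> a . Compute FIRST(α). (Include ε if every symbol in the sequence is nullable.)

Add FIRST(<params>)\{ε} = {  }; <params> is nullable, continue.
b is a terminal; add {b} and stop.

{ b }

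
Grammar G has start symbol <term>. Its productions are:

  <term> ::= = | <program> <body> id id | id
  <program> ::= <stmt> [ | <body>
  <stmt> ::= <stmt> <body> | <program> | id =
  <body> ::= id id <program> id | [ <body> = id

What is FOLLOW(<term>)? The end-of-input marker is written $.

{ $ }

<term> is the start symbol, so $ ∈ FOLLOW(<term>).
Union: FOLLOW(<term>) = { $ }.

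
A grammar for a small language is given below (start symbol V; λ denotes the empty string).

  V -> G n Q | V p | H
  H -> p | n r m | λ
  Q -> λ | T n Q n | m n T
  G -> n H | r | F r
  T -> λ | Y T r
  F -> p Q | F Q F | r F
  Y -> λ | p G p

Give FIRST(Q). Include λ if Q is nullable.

{ m, n, p, r, λ }

Q -> λ contributes λ.
From Q -> T n Q n: T nullable, take FIRST(T) ∪ {n} = { n, p, r }.
Q -> m n T contributes {m}.
Union: FIRST(Q) = { m, n, p, r, λ }.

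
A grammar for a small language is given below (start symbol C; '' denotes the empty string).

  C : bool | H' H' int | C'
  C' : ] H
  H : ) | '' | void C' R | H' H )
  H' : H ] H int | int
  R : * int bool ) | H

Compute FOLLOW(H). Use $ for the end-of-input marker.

{ $, ), *, ], int, void }

In C' : ] H: H is at the end, add FOLLOW(C') = { $, ), *, ], int, void }.
In H : H' H ): add FIRST()) = { ) }.
In H' : H ] H int: add FIRST(] H int) = { ] }.
In H' : H ] H int: add FIRST(int) = { int }.
In R : H: H is at the end, add FOLLOW(R) = { $, ), *, ], int, void }.
Union: FOLLOW(H) = { $, ), *, ], int, void }.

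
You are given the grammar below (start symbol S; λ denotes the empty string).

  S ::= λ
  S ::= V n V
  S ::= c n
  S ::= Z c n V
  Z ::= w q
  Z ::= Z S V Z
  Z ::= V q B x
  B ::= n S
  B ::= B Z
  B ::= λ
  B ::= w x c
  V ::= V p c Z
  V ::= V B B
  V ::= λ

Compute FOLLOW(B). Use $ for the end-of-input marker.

In Z ::= V q B x: add FIRST(x) = { x }.
In B ::= B Z: add FIRST(Z) = { n, p, q, w }.
In V ::= V B B: add FIRST(B)\{λ} = { n, p, q, w }.
  Since B is nullable, also add FOLLOW(V) = { $, n, p, q, w, x }.
In V ::= V B B: B is at the end, add FOLLOW(V) = { $, n, p, q, w, x }.
Union: FOLLOW(B) = { $, n, p, q, w, x }.

{ $, n, p, q, w, x }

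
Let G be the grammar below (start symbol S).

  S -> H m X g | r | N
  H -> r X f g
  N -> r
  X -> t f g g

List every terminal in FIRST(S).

{ r }

From S -> H m X g: add FIRST(H) = { r }.
S -> r contributes {r}.
From S -> N: add FIRST(N) = { r }.
Union: FIRST(S) = { r }.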